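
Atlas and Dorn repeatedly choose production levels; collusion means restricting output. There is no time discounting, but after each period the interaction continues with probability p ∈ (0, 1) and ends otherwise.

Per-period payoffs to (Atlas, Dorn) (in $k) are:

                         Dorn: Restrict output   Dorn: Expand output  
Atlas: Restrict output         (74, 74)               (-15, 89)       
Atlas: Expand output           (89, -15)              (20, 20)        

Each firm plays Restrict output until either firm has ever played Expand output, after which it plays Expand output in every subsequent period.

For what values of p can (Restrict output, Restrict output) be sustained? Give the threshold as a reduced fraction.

Expected cooperation value is 74 + p·74 + p²·74 + … = 74/(1−p); deviation gives 89 + p·20/(1−p).
74 ≥ 89(1−p) + 20p ⇒ 69p ≥ 15 ⇒ p ≥ 15/69 = 5/23.

5/23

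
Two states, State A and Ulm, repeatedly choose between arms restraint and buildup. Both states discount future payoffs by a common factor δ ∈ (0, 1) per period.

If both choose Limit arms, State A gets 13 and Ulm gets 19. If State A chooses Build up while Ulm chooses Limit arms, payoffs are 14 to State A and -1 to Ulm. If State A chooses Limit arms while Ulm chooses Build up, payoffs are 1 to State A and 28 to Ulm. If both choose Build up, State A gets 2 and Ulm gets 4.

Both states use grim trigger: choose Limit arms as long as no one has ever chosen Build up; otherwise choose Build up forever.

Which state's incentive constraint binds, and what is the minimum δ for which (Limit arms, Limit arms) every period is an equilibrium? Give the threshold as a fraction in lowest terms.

Ulm; δ ≥ 3/8

State A's threshold: (14−13)/(14−2) = 1/12.
Ulm's threshold: (28−19)/(28−4) = 3/8.
1/12 < 3/8, so Ulm binds and δ* = 3/8.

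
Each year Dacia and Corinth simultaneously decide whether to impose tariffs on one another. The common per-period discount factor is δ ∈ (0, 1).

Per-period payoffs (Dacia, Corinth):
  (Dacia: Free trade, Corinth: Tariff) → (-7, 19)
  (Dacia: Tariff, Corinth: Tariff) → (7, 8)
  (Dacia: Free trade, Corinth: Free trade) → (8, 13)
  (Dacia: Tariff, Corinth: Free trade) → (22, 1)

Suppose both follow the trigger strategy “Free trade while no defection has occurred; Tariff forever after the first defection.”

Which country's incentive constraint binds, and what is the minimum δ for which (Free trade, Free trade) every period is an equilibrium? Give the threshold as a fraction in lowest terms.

Dacia: cooperation gives 8 each period; deviation gives 22 once then 7 forever.
  8/(1−δ) ≥ 22 + 7δ/(1−δ) ⇒ δ ≥ 14/15.
Corinth: cooperation gives 13 each period; deviation gives 19 once then 8 forever.
  δ ≥ 6/11.
Both must hold, so the binding constraint is Dacia's: δ ≥ 14/15.

Dacia; δ ≥ 14/15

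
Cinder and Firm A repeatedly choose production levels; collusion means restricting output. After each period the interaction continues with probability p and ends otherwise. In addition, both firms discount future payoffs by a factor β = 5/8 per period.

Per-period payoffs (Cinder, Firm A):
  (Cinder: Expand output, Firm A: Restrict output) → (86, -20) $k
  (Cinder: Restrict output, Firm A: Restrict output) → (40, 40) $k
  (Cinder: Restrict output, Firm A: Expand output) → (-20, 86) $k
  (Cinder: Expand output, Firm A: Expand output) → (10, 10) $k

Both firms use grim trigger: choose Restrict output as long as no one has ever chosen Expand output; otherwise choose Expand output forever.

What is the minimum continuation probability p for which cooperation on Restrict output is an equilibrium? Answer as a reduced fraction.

92/95

Expected continuation weight on next period's payoff is β·p = 5/8·p, which plays the role of the discount factor.
Cooperation requires 5/8·p ≥ (86−40)/(86−10) = 23/38, hence p ≥ 92/95.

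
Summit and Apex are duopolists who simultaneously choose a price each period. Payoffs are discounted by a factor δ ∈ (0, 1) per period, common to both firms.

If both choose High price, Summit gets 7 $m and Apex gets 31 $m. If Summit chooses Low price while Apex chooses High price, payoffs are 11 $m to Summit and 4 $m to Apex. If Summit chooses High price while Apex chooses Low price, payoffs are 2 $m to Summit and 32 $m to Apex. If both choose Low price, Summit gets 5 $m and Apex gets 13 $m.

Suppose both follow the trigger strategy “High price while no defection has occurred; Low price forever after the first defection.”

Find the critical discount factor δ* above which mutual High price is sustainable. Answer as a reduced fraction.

2/3

For Summit: deviation gain 11−7 = 4, per-period punishment loss 7−5 = 2. IC gives δ ≥ 4/6 = 2/3.
For Apex: gain 1, loss 18 per period, so δ ≥ 1/19.
The tighter constraint is Summit's, so cooperation needs δ ≥ 2/3.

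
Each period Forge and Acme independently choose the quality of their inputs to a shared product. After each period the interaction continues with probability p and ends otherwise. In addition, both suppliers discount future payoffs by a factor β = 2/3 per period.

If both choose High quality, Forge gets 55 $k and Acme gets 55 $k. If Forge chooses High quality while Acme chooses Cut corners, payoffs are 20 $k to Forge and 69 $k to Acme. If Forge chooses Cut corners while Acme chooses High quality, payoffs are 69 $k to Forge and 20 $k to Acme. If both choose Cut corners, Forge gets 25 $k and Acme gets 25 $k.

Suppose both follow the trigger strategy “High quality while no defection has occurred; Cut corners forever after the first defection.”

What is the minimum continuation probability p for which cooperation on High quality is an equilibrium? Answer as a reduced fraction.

Expected continuation weight on next period's payoff is β·p = 2/3·p, which plays the role of the discount factor.
Cooperation requires 2/3·p ≥ (69−55)/(69−25) = 7/22, hence p ≥ 21/44.

21/44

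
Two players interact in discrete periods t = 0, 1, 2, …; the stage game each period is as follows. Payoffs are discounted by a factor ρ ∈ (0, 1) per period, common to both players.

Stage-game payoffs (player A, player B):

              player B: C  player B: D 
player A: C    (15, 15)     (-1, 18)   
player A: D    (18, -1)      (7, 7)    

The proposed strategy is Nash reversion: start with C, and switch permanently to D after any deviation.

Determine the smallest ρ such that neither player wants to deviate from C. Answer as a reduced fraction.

One-period gain from deviating is 18 − 15 = 3. The loss is 15 − 7 = 8 in every subsequent period, with present value 8·ρ/(1−ρ).
Deviation is unprofitable when 8·ρ/(1−ρ) ≥ 3, i.e. ρ/(1−ρ) ≥ 3/8.
Equivalently ρ ≥ 3/(3+8) = 3/11.

3/11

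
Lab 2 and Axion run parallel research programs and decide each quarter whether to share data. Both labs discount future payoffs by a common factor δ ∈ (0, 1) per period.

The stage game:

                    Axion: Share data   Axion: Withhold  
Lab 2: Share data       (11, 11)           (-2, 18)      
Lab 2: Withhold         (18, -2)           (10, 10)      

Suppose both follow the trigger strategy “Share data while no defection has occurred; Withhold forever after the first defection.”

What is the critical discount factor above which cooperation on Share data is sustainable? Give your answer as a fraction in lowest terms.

7/8

Cooperation forever yields 11 each period: 11/(1−δ).
Deviating yields 18 once, then 10 forever: 18 + 10δ/(1−δ).
No profitable deviation requires 11/(1−δ) ≥ 18 + 10δ/(1−δ).
Multiplying by (1−δ): 11 ≥ 18(1−δ) + 10δ = 18 − 8δ.
So 8δ ≥ 7, i.e. δ ≥ 7/8.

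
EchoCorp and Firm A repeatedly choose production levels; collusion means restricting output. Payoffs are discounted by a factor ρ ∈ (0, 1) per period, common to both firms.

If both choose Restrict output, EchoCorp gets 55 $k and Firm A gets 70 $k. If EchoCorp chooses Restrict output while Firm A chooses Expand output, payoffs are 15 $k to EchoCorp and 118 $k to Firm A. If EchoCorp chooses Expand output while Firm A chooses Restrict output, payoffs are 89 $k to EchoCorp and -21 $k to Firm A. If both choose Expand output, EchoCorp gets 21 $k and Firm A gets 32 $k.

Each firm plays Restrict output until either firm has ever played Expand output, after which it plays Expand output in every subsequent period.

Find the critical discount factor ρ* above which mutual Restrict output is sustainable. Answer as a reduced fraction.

EchoCorp's threshold: (89−55)/(89−21) = 1/2.
Firm A's threshold: (118−70)/(118−32) = 24/43.
1/2 < 24/43, so Firm A binds and ρ* = 24/43.

24/43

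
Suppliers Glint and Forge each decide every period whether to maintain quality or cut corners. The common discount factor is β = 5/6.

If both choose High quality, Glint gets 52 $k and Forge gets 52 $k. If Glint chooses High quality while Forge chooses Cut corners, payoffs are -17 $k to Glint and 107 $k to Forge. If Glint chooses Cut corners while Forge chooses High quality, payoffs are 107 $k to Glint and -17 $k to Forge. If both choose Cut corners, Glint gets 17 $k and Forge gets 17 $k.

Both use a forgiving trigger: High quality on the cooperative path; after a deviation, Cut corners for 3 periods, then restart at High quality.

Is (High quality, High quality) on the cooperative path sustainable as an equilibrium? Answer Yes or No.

Yes

A one-shot deviation gives 107 now, then 17 for 3 periods, then back to 52.
Gain from deviating: (107−52) today; loss: (52−17) in each of the next 3 periods.
No-deviation condition: (52−17)(β+…+β^3) ≥ 107−52, i.e. β+…+β^3 ≥ 11/7.
At β = 5/6: β+…+β^3 = 2.1065 ≥ 1.5714.
So cooperation is sustainable.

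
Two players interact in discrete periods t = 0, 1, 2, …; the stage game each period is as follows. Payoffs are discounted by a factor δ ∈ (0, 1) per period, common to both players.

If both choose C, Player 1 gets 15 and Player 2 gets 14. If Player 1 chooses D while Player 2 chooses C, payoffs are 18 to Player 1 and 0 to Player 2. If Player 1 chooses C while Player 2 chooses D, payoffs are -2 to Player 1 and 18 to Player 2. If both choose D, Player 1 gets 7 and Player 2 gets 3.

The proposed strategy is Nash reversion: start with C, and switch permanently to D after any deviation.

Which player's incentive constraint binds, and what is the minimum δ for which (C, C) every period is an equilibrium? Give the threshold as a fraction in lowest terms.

For Player 1: deviation gain 18−15 = 3, per-period punishment loss 15−7 = 8. IC gives δ ≥ 3/11.
For Player 2: gain 4, loss 11 per period, so δ ≥ 4/15.
The tighter constraint is Player 1's, so cooperation needs δ ≥ 3/11.

Player 1; δ ≥ 3/11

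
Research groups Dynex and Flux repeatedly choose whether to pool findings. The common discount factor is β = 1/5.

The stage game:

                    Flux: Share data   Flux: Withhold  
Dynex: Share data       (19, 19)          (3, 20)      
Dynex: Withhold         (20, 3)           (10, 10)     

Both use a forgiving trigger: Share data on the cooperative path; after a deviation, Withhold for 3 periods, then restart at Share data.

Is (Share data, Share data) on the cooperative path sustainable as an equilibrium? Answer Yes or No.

A one-shot deviation gives 20 now, then 10 for 3 periods, then back to 19.
Gain from deviating: (20−19) today; loss: (19−10) in each of the next 3 periods.
No-deviation condition: (19−10)(β+…+β^3) ≥ 20−19, i.e. β+…+β^3 ≥ 1/9.
At β = 1/5: β+…+β^3 = 0.2480 ≥ 0.1111.
So cooperation is sustainable.

Yes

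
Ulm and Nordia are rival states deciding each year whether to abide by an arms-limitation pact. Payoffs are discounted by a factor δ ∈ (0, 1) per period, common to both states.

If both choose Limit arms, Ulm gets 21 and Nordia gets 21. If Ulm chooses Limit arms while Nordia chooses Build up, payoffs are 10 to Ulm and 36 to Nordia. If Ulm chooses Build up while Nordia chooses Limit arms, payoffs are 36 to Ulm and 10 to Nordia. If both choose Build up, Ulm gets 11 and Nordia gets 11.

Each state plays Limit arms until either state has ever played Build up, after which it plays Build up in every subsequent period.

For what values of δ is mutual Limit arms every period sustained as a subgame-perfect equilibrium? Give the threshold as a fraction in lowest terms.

3/5

One-period gain from deviating is 36 − 21 = 15. The loss is 21 − 11 = 10 in every subsequent period, with present value 10·δ/(1−δ).
Deviation is unprofitable when 10·δ/(1−δ) ≥ 15, i.e. δ/(1−δ) ≥ 3/2.
Equivalently δ ≥ 15/(15+10) = 3/5.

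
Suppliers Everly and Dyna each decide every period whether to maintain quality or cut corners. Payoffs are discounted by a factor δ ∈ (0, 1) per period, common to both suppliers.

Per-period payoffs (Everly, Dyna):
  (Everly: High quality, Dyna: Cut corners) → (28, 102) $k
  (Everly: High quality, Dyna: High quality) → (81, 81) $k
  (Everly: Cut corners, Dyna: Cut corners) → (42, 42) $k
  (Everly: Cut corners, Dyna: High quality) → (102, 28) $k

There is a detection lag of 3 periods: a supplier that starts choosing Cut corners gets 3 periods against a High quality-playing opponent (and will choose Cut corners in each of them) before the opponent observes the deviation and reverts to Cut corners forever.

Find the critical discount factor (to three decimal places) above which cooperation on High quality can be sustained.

The best deviation is to choose Cut corners for all 3 undetected periods, earning 102 each, then 42 forever once detected.
Deviation value: 102(1−δ^3)/(1−δ) + 42δ^3/(1−δ); cooperation value: 81/(1−δ).
IC: 81 ≥ 102(1−δ^3) + 42δ^3 = 102 − 60δ^3.
So δ^3 ≥ 21/60 = 7/20, giving δ ≥ (7/20)^(1/3) ≈ 0.705.

0.705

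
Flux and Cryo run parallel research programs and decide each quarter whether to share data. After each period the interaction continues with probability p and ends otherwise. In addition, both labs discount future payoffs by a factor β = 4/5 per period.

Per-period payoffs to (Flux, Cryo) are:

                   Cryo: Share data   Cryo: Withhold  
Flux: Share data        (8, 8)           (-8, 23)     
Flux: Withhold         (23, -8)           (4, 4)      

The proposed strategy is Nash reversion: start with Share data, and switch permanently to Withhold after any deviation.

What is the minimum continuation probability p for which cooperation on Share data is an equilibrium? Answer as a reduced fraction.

Expected continuation weight on next period's payoff is β·p = 4/5·p, which plays the role of the discount factor.
Cooperation requires 4/5·p ≥ (23−8)/(23−4) = 15/19, hence p ≥ 75/76.

75/76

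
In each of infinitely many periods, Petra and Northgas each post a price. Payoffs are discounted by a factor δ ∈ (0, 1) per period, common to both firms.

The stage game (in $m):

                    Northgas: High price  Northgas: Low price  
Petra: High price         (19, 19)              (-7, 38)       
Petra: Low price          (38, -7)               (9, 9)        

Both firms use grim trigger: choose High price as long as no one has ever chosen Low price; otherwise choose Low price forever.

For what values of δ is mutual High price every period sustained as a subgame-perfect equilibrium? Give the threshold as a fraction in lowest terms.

19/29

One-period gain from deviating is 38 − 19 = 19. The loss is 19 − 9 = 10 in every subsequent period, with present value 10·δ/(1−δ).
Deviation is unprofitable when 10·δ/(1−δ) ≥ 19, i.e. δ/(1−δ) ≥ 19/10.
Equivalently δ ≥ 19/(19+10) = 19/29.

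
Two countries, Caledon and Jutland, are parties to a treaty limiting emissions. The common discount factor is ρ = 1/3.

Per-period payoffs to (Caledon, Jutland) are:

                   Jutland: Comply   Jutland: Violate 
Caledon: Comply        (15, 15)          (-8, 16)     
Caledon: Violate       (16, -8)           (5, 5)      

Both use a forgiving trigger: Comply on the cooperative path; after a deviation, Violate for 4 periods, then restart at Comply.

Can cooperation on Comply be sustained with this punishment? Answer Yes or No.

Yes

IC: ρ+…+ρ^4 ≥ (16−15)/(15−5) = 1/10.
At ρ = 1/3: partial sum = 0.4938 ≥ 0.1000. Cooperation sustainable.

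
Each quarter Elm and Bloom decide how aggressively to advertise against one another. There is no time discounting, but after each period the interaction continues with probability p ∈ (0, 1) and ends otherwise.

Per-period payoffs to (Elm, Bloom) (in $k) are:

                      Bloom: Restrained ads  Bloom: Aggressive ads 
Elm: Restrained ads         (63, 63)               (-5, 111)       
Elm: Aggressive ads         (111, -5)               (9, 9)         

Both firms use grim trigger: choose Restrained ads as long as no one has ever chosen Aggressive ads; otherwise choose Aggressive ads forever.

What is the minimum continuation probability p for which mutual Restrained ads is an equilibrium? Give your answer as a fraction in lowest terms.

With no time discounting, the continuation probability p plays the role of the discount factor.
Grim-trigger IC: 63/(1−p) ≥ 111 + 9p/(1−p) ⇒ p ≥ (111−63)/(111−9) = 8/17.

8/17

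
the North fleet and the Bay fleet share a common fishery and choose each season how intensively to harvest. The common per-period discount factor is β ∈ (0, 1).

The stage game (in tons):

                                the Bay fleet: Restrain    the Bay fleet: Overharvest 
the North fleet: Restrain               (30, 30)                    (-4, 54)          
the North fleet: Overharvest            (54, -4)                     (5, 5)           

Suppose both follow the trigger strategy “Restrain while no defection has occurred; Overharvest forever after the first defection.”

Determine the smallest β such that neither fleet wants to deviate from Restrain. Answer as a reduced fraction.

30/(1−β) ≥ 54 + 5β/(1−β)
30 ≥ 54 − 49β
β ≥ 24/49.

24/49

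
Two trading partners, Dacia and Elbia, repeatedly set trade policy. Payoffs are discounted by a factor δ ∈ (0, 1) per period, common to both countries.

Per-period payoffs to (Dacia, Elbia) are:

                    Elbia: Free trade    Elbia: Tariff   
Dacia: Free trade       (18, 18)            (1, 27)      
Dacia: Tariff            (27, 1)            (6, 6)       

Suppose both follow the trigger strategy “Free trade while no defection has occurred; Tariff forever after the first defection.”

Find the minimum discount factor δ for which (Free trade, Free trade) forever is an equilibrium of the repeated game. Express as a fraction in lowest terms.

Under grim trigger the critical discount factor is (T−C)/(T−P) with T = 27, C = 18, P = 6.
δ* = (27−18)/(27−6) = 9/21 = 3/7.

3/7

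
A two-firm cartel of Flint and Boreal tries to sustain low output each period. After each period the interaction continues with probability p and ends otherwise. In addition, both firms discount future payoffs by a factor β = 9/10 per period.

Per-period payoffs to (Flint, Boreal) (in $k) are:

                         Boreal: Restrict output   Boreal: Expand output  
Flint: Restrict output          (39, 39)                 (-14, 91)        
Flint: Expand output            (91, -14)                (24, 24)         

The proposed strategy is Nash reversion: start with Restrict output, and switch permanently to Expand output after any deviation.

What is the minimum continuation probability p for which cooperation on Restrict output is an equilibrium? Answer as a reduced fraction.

520/603

Expected continuation weight on next period's payoff is β·p = 9/10·p, which plays the role of the discount factor.
Cooperation requires 9/10·p ≥ (91−39)/(91−24) = 52/67, hence p ≥ 520/603.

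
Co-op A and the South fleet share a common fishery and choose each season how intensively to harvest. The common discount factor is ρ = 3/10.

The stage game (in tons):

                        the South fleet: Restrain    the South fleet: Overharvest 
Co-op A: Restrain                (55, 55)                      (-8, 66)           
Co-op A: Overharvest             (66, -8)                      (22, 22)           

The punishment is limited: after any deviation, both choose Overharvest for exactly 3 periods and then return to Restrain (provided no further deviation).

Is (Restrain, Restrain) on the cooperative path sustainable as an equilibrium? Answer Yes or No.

Yes

Comparing payoff streams over the 4 periods until play realigns: cooperate → 55(1+ρ+…+ρ^3); deviate → 66 + 22(ρ+…+ρ^3).
Cooperation is sustained iff (55−22)(ρ+…+ρ^3) ≥ 66−55.
ρ+…+ρ^3 = 3/10·(1−(3/10)^3)/(1−3/10) = 0.4170, and (66−55)/(55−22) = 0.3333.
0.4170 ≥ 0.3333, so cooperation is sustainable.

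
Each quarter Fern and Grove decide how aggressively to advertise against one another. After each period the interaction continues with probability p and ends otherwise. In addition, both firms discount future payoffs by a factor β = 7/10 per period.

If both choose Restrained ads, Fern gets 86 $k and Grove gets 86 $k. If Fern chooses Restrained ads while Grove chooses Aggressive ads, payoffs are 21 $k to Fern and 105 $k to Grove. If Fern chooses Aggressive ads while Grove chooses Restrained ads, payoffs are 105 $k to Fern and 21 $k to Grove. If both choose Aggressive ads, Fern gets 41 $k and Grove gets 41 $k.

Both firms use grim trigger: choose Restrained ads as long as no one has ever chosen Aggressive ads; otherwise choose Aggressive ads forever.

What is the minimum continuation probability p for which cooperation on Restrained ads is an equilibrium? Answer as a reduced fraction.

With continuation probability p and discount β, the effective per-period discount factor is βp.
Grim-trigger IC: βp ≥ (105−86)/(105−41) = 19/64.
So p ≥ (19/64)/(7/10) = 95/224.

95/224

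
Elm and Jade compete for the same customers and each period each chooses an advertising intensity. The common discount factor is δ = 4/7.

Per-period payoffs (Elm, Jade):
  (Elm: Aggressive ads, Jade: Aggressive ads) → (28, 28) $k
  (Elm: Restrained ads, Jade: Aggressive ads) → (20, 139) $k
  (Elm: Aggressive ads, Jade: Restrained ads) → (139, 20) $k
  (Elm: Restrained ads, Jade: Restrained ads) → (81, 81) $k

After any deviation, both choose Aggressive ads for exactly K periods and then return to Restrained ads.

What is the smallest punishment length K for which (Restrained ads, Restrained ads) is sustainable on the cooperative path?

4

IC: δ(1−δ^K)/(1−δ) ≥ (139−81)/(81−28) = 58/53.
With δ = 4/7: need 1 − δ^K ≥ 58/53·(1−4/7)/(4/7), i.e. δ^K ≤ 0.1792.
Since (4/7)^3 = 0.1866 and (4/7)^4 = 0.1066, the smallest such K is 4.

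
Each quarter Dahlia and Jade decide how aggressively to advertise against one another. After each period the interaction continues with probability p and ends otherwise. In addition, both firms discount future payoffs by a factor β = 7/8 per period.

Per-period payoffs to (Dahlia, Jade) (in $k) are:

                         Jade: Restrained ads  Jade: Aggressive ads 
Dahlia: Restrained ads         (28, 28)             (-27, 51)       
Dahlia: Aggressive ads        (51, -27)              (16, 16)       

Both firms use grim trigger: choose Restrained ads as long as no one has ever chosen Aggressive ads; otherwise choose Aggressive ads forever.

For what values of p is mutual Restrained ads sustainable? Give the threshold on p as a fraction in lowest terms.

Expected continuation weight on next period's payoff is β·p = 7/8·p, which plays the role of the discount factor.
Cooperation requires 7/8·p ≥ (51−28)/(51−16) = 23/35, hence p ≥ 184/245.

184/245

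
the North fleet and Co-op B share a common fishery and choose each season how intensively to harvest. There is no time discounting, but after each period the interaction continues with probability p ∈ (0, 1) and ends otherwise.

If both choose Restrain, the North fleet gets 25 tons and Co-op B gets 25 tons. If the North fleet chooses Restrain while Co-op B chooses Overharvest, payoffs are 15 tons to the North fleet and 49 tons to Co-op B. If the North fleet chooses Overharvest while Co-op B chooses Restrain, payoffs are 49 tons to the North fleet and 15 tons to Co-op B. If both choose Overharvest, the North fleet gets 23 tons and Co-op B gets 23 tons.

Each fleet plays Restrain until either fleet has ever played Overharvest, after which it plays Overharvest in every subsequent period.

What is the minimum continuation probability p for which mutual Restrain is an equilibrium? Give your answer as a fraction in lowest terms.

With no time discounting, the continuation probability p plays the role of the discount factor.
Grim-trigger IC: 25/(1−p) ≥ 49 + 23p/(1−p) ⇒ p ≥ (49−25)/(49−23) = 12/13.

12/13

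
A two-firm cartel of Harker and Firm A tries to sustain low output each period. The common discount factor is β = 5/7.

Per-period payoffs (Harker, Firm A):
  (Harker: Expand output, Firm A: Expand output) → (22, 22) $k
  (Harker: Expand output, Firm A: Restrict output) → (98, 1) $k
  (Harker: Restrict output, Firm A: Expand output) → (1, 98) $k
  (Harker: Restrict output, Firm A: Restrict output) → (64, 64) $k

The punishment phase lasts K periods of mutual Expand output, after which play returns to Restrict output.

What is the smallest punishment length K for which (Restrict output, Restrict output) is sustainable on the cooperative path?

2

No profitable deviation requires (64−22)(β+…+β^K) ≥ 98−64, i.e. β+…+β^K ≥ 17/21 ≈ 0.8095.
With β = 5/7, the partial sums are K=1: 0.7143, K=2: 1.2245.
K = 2 is the first length at which the sum reaches 0.8095.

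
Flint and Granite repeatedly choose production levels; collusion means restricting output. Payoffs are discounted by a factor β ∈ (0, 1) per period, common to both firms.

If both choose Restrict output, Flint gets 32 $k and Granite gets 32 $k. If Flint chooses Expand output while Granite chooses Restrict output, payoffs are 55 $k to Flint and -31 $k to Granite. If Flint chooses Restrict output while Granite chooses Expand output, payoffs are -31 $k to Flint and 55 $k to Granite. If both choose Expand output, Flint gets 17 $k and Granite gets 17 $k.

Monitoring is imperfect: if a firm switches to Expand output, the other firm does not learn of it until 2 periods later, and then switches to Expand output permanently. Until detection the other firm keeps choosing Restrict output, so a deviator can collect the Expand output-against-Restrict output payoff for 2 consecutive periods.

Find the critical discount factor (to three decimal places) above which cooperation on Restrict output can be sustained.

0.778

Deviating for the 2 undetected periods gains 55−32 = 23 per period over cooperation, then loses 32−17 = 15 per period forever once punishment starts.
Gain: 23(1 + β + … + β^1); loss: 15·β^2/(1−β).
No profitable deviation ⇔ 23(1−β^2) ≤ 15·β^2, i.e. β^2 ≥ 23/(23+15) = 23/38.
Hence β ≥ (23/38)^(1/2) ≈ 0.778.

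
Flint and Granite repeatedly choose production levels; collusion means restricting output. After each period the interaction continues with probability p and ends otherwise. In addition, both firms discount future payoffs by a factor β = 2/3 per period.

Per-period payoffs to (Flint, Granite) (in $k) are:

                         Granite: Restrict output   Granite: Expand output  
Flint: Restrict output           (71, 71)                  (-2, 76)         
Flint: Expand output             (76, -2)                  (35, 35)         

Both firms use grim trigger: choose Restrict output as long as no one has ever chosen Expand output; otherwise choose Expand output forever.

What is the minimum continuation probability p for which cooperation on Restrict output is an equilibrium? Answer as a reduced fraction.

15/82

With continuation probability p and discount β, the effective per-period discount factor is βp.
Grim-trigger IC: βp ≥ (76−71)/(76−35) = 5/41.
So p ≥ (5/41)/(2/3) = 15/82.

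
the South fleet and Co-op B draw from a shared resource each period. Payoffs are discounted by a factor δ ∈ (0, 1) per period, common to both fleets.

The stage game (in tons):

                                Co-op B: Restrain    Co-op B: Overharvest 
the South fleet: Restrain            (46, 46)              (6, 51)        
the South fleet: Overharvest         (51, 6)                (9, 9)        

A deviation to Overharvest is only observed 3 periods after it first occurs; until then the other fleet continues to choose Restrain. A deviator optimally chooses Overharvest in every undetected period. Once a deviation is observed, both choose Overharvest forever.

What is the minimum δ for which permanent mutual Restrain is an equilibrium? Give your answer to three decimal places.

A deviator earns 51 for 3 periods, then 9 forever; cooperating earns 46 forever. Multiplying the IC by (1−δ):
46 ≥ 51(1−δ^3) + 9δ^3, so 42·δ^3 ≥ 5 and δ^3 ≥ 5/42.
δ ≥ (5/42)^(1/3) ≈ 0.492.

0.492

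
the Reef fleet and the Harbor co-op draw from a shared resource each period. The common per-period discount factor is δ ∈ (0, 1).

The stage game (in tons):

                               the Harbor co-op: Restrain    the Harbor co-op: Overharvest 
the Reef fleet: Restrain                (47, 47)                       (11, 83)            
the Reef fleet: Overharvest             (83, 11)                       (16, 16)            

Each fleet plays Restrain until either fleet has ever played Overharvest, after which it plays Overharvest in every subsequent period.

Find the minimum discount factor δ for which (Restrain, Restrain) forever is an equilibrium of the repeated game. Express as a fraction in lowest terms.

36/67

47/(1−δ) ≥ 83 + 16δ/(1−δ)
47 ≥ 83 − 67δ
δ ≥ 36/67.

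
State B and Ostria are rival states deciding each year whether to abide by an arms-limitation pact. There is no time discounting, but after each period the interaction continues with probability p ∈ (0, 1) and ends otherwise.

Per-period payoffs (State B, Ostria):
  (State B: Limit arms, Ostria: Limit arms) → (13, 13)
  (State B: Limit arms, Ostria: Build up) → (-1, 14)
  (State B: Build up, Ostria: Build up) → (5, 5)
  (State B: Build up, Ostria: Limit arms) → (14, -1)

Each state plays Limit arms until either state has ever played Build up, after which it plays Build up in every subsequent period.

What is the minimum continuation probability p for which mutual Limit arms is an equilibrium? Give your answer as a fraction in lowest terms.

1/9

Expected cooperation value is 13 + p·13 + p²·13 + … = 13/(1−p); deviation gives 14 + p·5/(1−p).
13 ≥ 14(1−p) + 5p ⇒ 9p ≥ 1 ⇒ p ≥ 1/9.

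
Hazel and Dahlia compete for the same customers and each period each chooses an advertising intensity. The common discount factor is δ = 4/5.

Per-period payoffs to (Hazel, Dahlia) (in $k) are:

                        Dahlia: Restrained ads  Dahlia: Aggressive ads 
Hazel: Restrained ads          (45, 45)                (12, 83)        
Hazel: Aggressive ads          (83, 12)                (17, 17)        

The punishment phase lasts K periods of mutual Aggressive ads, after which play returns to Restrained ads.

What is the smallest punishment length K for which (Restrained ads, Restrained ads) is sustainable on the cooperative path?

2

IC: δ(1−δ^K)/(1−δ) ≥ (83−45)/(45−17) = 19/14.
With δ = 4/5: need 1 − δ^K ≥ 19/14·(1−4/5)/(4/5), i.e. δ^K ≤ 0.6607.
Since (4/5)^1 = 0.8000 and (4/5)^2 = 0.6400, the smallest such K is 2.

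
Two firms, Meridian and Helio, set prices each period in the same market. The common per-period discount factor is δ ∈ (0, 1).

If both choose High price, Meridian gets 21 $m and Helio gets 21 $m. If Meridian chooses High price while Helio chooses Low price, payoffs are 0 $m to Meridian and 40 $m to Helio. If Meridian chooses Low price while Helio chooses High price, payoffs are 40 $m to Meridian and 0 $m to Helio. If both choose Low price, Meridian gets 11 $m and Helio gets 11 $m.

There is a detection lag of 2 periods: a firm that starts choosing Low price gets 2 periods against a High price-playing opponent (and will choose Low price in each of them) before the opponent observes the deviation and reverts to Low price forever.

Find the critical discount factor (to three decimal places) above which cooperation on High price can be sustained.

Deviating for the 2 undetected periods gains 40−21 = 19 per period over cooperation, then loses 21−11 = 10 per period forever once punishment starts.
Gain: 19(1 + δ + … + δ^1); loss: 10·δ^2/(1−δ).
No profitable deviation ⇔ 19(1−δ^2) ≤ 10·δ^2, i.e. δ^2 ≥ 19/(19+10) = 19/29.
Hence δ ≥ (19/29)^(1/2) ≈ 0.809.

0.809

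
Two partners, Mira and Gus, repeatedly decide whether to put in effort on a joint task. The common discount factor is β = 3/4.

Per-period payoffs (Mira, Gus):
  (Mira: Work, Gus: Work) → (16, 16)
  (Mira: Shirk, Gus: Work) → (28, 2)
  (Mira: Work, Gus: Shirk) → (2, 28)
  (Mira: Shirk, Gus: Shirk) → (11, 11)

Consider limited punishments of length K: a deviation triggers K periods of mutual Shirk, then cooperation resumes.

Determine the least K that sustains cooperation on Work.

6

IC: β(1−β^K)/(1−β) ≥ (28−16)/(16−11) = 12/5.
With β = 3/4: need 1 − β^K ≥ 12/5·(1−3/4)/(3/4), i.e. β^K ≤ 0.2000.
Since (3/4)^5 = 0.2373 and (3/4)^6 = 0.1780, the smallest such K is 6.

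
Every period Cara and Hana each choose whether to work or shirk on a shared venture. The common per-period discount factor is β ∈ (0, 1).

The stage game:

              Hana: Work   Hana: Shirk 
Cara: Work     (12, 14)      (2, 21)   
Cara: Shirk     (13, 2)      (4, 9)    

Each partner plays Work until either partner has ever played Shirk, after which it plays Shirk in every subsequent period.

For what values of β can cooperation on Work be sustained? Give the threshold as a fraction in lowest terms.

Cara's threshold: (13−12)/(13−4) = 1/9.
Hana's threshold: (21−14)/(21−9) = 7/12.
1/9 < 7/12, so Hana binds and β* = 7/12.

7/12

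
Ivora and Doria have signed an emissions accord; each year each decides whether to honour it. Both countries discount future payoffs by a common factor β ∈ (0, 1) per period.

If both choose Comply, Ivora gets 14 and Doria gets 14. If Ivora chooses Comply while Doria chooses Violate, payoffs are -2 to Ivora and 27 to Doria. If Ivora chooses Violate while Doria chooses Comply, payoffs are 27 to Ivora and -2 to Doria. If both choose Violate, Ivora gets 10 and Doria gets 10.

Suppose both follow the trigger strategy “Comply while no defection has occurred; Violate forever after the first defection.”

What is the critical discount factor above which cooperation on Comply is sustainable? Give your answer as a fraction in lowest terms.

14/(1−β) ≥ 27 + 10β/(1−β)
14 ≥ 27 − 17β
β ≥ 13/17.

13/17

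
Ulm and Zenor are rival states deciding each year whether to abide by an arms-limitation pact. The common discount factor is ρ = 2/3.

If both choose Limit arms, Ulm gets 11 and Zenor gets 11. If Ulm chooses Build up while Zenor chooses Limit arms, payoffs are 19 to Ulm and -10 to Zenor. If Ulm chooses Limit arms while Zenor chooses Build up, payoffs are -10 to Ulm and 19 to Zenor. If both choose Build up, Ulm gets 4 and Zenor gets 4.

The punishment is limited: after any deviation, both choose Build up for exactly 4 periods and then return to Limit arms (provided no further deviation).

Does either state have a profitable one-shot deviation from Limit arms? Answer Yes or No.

IC: ρ+…+ρ^4 ≥ (19−11)/(11−4) = 8/7.
At ρ = 2/3: partial sum = 1.6049 ≥ 1.1429. Cooperation sustainable.

No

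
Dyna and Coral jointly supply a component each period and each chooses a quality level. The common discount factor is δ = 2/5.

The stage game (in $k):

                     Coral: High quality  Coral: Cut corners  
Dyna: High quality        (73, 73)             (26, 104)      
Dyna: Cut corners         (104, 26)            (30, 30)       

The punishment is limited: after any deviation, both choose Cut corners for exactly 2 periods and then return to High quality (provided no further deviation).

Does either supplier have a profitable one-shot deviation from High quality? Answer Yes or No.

IC: δ+…+δ^2 ≥ (104−73)/(73−30) = 31/43.
At δ = 2/5: partial sum = 0.5600 < 0.7209. Cooperation not sustainable.

Yes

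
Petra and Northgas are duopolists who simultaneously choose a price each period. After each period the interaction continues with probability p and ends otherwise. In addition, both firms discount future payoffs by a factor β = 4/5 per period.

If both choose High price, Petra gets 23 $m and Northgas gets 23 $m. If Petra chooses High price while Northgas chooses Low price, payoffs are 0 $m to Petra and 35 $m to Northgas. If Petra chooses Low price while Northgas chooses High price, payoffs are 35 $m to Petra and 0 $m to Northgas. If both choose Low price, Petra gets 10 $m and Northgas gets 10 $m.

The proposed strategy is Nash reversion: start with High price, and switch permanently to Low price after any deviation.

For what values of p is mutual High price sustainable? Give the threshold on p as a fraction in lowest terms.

3/5

Expected continuation weight on next period's payoff is β·p = 4/5·p, which plays the role of the discount factor.
Cooperation requires 4/5·p ≥ (35−23)/(35−10) = 12/25, hence p ≥ 3/5.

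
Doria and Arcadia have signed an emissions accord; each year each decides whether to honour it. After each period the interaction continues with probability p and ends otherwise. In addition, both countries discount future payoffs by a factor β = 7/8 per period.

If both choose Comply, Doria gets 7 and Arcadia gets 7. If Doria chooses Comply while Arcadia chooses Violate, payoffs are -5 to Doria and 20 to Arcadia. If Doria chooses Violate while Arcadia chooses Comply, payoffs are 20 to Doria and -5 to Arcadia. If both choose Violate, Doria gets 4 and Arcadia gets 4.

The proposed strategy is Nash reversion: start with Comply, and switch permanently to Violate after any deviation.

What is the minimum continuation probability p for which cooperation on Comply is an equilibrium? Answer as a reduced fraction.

With continuation probability p and discount β, the effective per-period discount factor is βp.
Grim-trigger IC: βp ≥ (20−7)/(20−4) = 13/16.
So p ≥ (13/16)/(7/8) = 13/14.

13/14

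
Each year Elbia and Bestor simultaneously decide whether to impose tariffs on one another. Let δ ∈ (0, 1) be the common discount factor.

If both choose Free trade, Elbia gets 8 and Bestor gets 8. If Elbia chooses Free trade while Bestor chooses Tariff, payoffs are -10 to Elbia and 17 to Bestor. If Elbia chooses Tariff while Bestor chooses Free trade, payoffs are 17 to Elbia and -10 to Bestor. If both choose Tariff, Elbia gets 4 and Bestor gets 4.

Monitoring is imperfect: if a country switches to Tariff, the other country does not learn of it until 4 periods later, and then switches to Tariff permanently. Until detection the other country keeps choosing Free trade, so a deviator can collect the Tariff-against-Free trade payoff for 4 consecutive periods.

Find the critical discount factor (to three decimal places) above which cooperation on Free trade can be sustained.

The best deviation is to choose Tariff for all 4 undetected periods, earning 17 each, then 4 forever once detected.
Deviation value: 17(1−δ^4)/(1−δ) + 4δ^4/(1−δ); cooperation value: 8/(1−δ).
IC: 8 ≥ 17(1−δ^4) + 4δ^4 = 17 − 13δ^4.
So δ^4 ≥ 9/13, giving δ ≥ (9/13)^(1/4) ≈ 0.912.

0.912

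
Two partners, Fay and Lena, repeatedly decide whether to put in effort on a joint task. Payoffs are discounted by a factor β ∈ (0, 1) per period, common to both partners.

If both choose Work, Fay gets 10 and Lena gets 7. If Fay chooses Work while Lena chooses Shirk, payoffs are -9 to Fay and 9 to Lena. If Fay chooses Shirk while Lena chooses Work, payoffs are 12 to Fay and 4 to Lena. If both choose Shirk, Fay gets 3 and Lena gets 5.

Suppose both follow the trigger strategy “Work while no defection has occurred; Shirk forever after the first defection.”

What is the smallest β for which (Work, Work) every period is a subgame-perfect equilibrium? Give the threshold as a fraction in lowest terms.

Fay's threshold: (12−10)/(12−3) = 2/9.
Lena's threshold: (9−7)/(9−5) = 1/2.
2/9 < 1/2, so Lena binds and β* = 1/2.

1/2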